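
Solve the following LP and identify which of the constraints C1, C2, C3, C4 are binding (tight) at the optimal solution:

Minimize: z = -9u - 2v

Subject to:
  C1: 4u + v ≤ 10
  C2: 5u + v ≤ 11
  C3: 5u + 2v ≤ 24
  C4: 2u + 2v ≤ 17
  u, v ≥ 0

At u = 1, v = 6, compute slack b - a·x for each constraint:
  C1: 10 − 10 = 0  (binding)
  C2: 11 − 11 = 0  (binding)
  C3: 24 − 17 = 7  (slack)
  C4: 17 − 14 = 3  (slack)

Optimal: u = 1, v = 6
Binding: C1, C2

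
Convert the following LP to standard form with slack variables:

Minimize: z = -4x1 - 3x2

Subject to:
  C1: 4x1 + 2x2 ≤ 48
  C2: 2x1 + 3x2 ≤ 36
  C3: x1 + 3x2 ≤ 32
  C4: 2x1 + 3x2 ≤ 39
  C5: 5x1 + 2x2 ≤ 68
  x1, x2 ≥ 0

min z = -4x1 - 3x2

s.t.
  4x1 + 2x2 + s1 = 48
  2x1 + 3x2 + s2 = 36
  x1 + 3x2 + s3 = 32
  2x1 + 3x2 + s4 = 39
  5x1 + 2x2 + s5 = 68
  x1, x2, s1, s2, s3, s4, s5 ≥ 0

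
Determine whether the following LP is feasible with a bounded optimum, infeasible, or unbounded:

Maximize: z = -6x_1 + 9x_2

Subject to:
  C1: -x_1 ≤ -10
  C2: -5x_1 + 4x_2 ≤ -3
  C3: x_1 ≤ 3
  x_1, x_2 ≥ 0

Infeasible (no feasible solution exists)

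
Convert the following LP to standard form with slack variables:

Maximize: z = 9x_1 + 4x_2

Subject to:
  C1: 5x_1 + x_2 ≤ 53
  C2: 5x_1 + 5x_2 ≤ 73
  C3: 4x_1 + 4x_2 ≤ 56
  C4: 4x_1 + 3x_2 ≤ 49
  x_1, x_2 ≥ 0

max z = 9x_1 + 4x_2

s.t.
  5x_1 + x_2 + s1 = 53
  5x_1 + 5x_2 + s2 = 73
  4x_1 + 4x_2 + s3 = 56
  4x_1 + 3x_2 + s4 = 49
  x_1, x_2, s1, s2, s3, s4 ≥ 0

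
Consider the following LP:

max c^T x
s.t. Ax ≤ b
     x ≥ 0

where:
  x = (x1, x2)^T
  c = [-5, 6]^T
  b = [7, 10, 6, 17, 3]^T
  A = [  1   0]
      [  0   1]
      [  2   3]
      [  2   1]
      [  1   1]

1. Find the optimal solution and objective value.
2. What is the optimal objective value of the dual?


1. x1 = 0, x2 = 2, z = 12
2. 12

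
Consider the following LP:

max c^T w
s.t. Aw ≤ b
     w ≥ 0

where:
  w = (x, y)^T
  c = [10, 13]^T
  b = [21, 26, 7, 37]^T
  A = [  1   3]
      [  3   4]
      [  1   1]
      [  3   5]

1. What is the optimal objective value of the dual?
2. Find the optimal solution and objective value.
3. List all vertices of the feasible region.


1. 85
2. x = 2, y = 5, z = 85
3. (0, 0), (7, 0), (2, 5), (0, 6.5)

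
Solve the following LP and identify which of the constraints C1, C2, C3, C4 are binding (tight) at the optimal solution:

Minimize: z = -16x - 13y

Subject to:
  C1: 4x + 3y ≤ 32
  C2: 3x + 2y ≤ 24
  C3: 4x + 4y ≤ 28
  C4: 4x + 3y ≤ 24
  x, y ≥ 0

At x = 3, y = 4, compute slack b - a·x for each constraint:
  C1: 32 − 24 = 8  (slack)
  C2: 24 − 17 = 7  (slack)
  C3: 28 − 28 = 0  (binding)
  C4: 24 − 24 = 0  (binding)

Optimal: x = 3, y = 4
Binding: C3, C4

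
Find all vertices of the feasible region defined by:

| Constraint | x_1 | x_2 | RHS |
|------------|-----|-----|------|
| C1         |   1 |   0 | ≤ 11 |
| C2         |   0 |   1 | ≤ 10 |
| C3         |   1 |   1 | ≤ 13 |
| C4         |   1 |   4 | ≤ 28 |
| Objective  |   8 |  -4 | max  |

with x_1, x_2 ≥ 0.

(0, 0), (11, 0), (11, 2), (8, 5), (0, 7)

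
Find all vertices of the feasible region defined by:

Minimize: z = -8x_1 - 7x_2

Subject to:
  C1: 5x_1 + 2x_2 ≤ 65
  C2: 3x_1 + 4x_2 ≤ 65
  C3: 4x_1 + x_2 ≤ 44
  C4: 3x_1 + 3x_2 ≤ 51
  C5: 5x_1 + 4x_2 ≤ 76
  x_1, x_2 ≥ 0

(0, 0), (11, 0), (9.091, 7.636), (8, 9), (3, 14), (0, 16.25)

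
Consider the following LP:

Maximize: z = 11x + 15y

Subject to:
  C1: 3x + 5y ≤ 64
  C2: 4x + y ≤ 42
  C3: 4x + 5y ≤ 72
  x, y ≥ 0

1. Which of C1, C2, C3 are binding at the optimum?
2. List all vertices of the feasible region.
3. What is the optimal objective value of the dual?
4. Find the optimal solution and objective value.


1. C1, C3
2. (0, 0), (10.5, 0), (8.625, 7.5), (8, 8), (0, 12.8)
3. 208
4. x = 8, y = 8, z = 208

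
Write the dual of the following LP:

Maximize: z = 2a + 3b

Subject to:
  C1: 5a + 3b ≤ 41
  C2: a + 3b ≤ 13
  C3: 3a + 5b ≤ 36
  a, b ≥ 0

Primal max cᵀx s.t. Ax ≤ b, x ≥ 0  →  Dual min bᵀy s.t. Aᵀy ≥ c, y ≥ 0.

Minimize: z = 41y1 + 13y2 + 36y3

Subject to:
  5y1 + y2 + 3y3 ≥ 2
  3y1 + 3y2 + 5y3 ≥ 3
  y1, y2, y3 ≥ 0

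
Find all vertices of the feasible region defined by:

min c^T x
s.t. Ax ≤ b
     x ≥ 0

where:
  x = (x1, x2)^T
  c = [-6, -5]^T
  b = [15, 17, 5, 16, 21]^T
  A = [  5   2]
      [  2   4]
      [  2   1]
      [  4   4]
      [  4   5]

(0, 0), (2.5, 0), (1, 3), (0, 4)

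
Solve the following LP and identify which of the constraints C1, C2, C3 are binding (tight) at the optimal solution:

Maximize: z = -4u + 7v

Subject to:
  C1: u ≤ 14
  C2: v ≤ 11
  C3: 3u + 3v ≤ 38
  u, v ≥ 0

At u = 0, v = 11, compute slack b - a·x for each constraint:
  C1: 14 − 0 = 14  (slack)
  C2: 11 − 11 = 0  (binding)
  C3: 38 − 33 = 5  (slack)

Optimal: u = 0, v = 11
Binding: C2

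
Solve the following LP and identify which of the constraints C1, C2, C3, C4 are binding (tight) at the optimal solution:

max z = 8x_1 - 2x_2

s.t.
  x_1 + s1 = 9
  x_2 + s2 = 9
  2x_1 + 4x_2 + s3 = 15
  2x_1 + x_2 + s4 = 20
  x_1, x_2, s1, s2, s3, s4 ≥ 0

At x_1 = 7.5, x_2 = 0, compute slack b - a·x for each constraint:
  C1: 9 − 7.5 = 1.5  (slack)
  C2: 9 − 0 = 9  (slack)
  C3: 15 − 15 = 0  (binding)
  C4: 20 − 15 = 5  (slack)

Optimal: x_1 = 7.5, x_2 = 0
Binding: C3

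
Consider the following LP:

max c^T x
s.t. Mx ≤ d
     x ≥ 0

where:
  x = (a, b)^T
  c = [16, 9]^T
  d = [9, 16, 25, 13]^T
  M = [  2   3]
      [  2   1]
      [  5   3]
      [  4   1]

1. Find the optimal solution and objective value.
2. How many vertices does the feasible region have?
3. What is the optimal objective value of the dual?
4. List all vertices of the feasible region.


1. a = 3, b = 1, z = 57
2. 4
3. 57
4. (0, 0), (3.25, 0), (3, 1), (0, 3)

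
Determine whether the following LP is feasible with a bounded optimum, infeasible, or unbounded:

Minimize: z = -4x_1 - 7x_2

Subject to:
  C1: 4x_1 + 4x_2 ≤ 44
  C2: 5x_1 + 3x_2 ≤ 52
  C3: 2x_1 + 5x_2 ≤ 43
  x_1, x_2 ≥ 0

Feasible with a bounded optimal solution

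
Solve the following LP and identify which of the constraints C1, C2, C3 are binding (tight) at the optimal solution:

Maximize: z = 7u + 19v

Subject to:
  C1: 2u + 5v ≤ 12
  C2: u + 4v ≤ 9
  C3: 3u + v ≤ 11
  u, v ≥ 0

At u = 1, v = 2, compute slack b - a·x for each constraint:
  C1: 12 − 12 = 0  (binding)
  C2: 9 − 9 = 0  (binding)
  C3: 11 − 5 = 6  (slack)

Optimal: u = 1, v = 2
Binding: C1, C2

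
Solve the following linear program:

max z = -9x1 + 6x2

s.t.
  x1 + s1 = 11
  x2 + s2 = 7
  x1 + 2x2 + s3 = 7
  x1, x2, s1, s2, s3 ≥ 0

Evaluate the objective at each vertex of the feasible region:
  z(0, 0) = 0
  z(7, 0) = -63
  z(0, 3.5) = 21  ←
The maximum is at x1 = 0, x2 = 3.5.

x1 = 0, x2 = 3.5, z = 21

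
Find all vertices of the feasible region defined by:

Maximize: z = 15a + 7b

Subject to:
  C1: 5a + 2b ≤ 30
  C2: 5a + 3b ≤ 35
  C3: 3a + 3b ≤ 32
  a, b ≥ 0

(0, 0), (6, 0), (4, 5), (1.5, 9.167), (0, 10.67)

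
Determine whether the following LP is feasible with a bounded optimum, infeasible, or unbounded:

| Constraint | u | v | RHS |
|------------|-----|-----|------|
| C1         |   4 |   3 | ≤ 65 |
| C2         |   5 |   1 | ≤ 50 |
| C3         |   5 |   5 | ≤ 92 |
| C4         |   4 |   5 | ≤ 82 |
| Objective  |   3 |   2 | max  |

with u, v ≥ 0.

Feasible with a bounded optimal solution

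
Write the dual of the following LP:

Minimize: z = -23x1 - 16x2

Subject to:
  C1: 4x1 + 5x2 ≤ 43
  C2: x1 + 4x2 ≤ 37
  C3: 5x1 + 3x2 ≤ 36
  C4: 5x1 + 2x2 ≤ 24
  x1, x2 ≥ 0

Primal min cᵀx s.t. Ax ≤ b, x ≥ 0  →  Dual max −bᵀy s.t. Aᵀy ≥ −c, y ≥ 0.

Maximize: z = -43y1 - 37y2 - 36y3 - 24y4

Subject to:
  4y1 + y2 + 5y3 + 5y4 ≥ 23
  5y1 + 4y2 + 3y3 + 2y4 ≥ 16
  y1, y2, y3, y4 ≥ 0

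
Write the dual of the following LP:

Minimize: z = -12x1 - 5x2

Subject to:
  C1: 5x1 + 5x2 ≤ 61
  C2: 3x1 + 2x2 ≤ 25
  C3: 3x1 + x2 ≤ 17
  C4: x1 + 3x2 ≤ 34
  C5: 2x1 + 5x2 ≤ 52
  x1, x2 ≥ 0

Primal min cᵀx s.t. Ax ≤ b, x ≥ 0  →  Dual max −bᵀy s.t. Aᵀy ≥ −c, y ≥ 0.

Maximize: z = -61y1 - 25y2 - 17y3 - 34y4 - 52y5

Subject to:
  5y1 + 3y2 + 3y3 + y4 + 2y5 ≥ 12
  5y1 + 2y2 + y3 + 3y4 + 5y5 ≥ 5
  y1, y2, y3, y4, y5 ≥ 0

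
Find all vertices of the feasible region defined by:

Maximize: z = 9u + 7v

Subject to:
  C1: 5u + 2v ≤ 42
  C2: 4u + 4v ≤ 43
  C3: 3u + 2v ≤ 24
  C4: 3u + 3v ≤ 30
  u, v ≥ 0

(0, 0), (8, 0), (4, 6), (0, 10)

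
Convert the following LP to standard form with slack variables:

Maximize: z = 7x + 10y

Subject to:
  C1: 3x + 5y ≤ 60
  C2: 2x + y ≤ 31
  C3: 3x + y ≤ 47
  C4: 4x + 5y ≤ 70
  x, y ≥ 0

max z = 7x + 10y

s.t.
  3x + 5y + s1 = 60
  2x + y + s2 = 31
  3x + y + s3 = 47
  4x + 5y + s4 = 70
  x, y, s1, s2, s3, s4 ≥ 0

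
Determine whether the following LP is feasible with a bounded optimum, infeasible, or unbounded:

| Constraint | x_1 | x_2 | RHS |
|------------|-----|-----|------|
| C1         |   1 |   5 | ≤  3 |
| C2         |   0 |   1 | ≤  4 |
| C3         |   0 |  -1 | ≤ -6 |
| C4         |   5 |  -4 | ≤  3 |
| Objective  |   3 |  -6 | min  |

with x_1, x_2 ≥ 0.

Infeasible (no feasible solution exists)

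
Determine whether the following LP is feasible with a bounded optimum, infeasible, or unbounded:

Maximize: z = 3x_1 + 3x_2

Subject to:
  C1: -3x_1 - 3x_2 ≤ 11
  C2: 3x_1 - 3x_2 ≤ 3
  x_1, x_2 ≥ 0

Unbounded (objective can increase without bound)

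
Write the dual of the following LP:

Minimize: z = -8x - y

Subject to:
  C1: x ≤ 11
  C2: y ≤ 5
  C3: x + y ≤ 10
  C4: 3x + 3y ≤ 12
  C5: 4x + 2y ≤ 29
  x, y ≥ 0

Primal min cᵀx s.t. Ax ≤ b, x ≥ 0  →  Dual max −bᵀy s.t. Aᵀy ≥ −c, y ≥ 0.

Maximize: z = -11y1 - 5y2 - 10y3 - 12y4 - 29y5

Subject to:
  y1 + y3 + 3y4 + 4y5 ≥ 8
  y2 + y3 + 3y4 + 2y5 ≥ 1
  y1, y2, y3, y4, y5 ≥ 0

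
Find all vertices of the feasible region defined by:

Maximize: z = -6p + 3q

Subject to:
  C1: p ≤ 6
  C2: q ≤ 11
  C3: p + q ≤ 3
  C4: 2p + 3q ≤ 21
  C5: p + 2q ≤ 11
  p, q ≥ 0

(0, 0), (3, 0), (0, 3)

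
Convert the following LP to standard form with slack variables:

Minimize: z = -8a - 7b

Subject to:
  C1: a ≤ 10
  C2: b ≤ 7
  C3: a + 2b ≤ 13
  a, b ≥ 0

min z = -8a - 7b

s.t.
  a + s1 = 10
  b + s2 = 7
  a + 2b + s3 = 13
  a, b, s1, s2, s3 ≥ 0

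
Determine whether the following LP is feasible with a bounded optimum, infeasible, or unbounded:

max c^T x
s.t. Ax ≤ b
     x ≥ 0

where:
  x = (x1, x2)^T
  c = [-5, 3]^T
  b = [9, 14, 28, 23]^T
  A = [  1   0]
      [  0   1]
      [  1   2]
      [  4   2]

Feasible with a bounded optimal solution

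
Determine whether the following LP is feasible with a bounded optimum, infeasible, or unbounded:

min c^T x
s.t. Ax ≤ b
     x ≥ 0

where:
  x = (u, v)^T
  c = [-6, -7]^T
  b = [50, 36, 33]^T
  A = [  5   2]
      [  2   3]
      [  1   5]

Feasible with a bounded optimal solution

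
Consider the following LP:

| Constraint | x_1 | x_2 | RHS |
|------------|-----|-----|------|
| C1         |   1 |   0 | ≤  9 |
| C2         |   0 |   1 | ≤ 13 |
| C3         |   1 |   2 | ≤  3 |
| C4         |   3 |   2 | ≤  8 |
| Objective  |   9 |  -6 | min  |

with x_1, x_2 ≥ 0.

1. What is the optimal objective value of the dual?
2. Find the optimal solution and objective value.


1. -9
2. x_1 = 0, x_2 = 1.5, z = -9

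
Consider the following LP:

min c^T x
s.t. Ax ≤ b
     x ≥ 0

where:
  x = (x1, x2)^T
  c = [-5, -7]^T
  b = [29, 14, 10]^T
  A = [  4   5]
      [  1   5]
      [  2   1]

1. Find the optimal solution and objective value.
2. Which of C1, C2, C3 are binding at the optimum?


1. x1 = 4, x2 = 2, z = -34
2. C2, C3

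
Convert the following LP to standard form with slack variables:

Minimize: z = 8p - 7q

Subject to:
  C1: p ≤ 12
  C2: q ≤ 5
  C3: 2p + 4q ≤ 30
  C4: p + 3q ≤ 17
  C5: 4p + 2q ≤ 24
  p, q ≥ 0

min z = 8p - 7q

s.t.
  p + s1 = 12
  q + s2 = 5
  2p + 4q + s3 = 30
  p + 3q + s4 = 17
  4p + 2q + s5 = 24
  p, q, s1, s2, s3, s4, s5 ≥ 0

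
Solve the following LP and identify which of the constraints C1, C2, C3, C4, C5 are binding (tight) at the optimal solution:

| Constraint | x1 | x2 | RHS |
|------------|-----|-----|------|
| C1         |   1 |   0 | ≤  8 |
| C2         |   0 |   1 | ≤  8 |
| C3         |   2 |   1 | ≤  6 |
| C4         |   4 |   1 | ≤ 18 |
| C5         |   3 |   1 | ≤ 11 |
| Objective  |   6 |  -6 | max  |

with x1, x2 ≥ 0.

At x1 = 3, x2 = 0, compute slack b - a·x for each constraint:
  C1: 8 − 3 = 5  (slack)
  C2: 8 − 0 = 8  (slack)
  C3: 6 − 6 = 0  (binding)
  C4: 18 − 12 = 6  (slack)
  C5: 11 − 9 = 2  (slack)

Optimal: x1 = 3, x2 = 0
Binding: C3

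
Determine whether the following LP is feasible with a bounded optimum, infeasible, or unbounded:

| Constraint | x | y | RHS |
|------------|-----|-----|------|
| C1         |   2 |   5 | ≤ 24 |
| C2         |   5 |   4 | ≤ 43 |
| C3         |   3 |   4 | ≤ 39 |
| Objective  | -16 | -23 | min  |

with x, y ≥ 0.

Feasible with a bounded optimal solution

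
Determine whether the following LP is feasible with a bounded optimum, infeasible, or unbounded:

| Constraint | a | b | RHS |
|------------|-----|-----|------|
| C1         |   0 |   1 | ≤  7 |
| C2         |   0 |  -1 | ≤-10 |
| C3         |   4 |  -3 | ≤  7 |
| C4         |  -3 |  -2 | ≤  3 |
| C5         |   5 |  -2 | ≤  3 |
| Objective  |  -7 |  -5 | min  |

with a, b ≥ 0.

Infeasible (no feasible solution exists)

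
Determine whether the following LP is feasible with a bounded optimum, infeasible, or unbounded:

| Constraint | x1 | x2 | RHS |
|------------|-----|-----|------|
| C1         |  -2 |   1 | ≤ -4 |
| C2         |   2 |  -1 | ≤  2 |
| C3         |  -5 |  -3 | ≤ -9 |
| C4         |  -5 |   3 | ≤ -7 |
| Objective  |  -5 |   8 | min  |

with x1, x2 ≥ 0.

Infeasible (no feasible solution exists)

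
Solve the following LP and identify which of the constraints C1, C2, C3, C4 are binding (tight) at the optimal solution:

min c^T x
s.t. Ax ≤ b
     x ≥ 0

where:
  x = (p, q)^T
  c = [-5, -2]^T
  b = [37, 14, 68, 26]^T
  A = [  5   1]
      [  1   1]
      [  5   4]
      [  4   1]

At p = 4, q = 10, compute slack b - a·x for each constraint:
  C1: 37 − 30 = 7  (slack)
  C2: 14 − 14 = 0  (binding)
  C3: 68 − 60 = 8  (slack)
  C4: 26 − 26 = 0  (binding)

Optimal: p = 4, q = 10
Binding: C2, C4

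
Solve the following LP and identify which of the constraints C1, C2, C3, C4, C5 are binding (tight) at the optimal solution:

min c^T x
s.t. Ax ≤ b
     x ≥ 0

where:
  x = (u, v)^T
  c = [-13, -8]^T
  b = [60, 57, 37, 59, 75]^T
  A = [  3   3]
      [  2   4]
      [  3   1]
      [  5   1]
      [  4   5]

At u = 10, v = 7, compute slack b - a·x for each constraint:
  C1: 60 − 51 = 9  (slack)
  C2: 57 − 48 = 9  (slack)
  C3: 37 − 37 = 0  (binding)
  C4: 59 − 57 = 2  (slack)
  C5: 75 − 75 = 0  (binding)

Optimal: u = 10, v = 7
Binding: C3, C5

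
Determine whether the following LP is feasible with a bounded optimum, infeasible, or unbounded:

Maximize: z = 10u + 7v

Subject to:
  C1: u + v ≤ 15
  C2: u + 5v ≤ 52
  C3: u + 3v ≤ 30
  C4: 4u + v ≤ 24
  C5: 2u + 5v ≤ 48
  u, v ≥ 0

Feasible with a bounded optimal solution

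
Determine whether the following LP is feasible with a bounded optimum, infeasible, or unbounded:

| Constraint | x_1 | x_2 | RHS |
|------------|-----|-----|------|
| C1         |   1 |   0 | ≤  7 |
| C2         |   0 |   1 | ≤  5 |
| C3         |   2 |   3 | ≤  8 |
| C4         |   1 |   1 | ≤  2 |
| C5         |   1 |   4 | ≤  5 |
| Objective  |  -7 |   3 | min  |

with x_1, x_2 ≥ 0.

Feasible with a bounded optimal solution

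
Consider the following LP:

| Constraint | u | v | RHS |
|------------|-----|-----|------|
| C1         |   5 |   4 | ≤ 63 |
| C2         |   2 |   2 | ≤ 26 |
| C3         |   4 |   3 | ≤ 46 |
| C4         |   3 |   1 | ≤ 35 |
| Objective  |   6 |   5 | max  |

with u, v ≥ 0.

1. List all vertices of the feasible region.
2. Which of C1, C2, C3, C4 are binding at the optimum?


1. (0, 0), (11.5, 0), (7, 6), (0, 13)
2. C2, C3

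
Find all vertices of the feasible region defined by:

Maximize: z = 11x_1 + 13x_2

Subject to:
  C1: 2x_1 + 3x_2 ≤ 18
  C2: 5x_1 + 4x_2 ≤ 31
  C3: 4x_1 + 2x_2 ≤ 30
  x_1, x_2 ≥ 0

(0, 0), (6.2, 0), (3, 4), (0, 6)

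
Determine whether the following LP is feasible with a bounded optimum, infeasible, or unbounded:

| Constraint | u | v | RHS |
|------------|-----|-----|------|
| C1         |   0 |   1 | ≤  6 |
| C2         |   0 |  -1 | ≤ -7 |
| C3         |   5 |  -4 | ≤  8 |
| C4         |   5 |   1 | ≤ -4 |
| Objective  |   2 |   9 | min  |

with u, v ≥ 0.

Infeasible (no feasible solution exists)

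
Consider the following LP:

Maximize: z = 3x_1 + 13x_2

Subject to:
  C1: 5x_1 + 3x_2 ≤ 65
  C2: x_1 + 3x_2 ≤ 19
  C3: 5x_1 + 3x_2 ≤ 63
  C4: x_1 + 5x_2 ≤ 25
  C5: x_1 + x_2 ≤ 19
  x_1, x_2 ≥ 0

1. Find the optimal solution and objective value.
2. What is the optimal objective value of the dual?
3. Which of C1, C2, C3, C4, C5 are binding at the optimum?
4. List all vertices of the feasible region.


1. x_1 = 10, x_2 = 3, z = 69
2. 69
3. C2, C4
4. (0, 0), (12.6, 0), (11, 2.667), (10, 3), (0, 5)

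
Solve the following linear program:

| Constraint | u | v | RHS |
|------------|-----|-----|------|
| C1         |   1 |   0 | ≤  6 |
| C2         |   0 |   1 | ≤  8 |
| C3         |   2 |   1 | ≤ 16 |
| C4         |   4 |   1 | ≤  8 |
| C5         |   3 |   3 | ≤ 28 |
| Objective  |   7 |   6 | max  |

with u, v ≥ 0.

Evaluate the objective at each vertex of the feasible region:
  z(0, 0) = 0
  z(2, 0) = 14
  z(0, 8) = 48  ←
The maximum is at u = 0, v = 8.

u = 0, v = 8, z = 48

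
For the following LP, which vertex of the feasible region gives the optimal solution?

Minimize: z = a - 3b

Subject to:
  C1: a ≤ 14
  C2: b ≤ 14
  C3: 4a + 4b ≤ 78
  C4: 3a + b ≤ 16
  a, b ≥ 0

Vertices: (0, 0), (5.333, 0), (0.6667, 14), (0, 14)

Evaluate the objective at each vertex of the feasible region:
  z(0, 0) = 0
  z(5.333, 0) = 5.333
  z(0.6667, 14) = -41.33
  z(0, 14) = -42  ←
The minimum is at a = 0, b = 14.

(0, 14)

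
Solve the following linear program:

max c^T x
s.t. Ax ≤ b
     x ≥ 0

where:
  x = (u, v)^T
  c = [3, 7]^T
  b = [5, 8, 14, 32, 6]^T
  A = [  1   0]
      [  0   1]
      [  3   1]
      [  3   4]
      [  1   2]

Evaluate the objective at each vertex of the feasible region:
  z(0, 0) = 0
  z(4.667, 0) = 14
  z(4.4, 0.8) = 18.8
  z(0, 3) = 21  ←
The maximum is at u = 0, v = 3.

u = 0, v = 3, z = 21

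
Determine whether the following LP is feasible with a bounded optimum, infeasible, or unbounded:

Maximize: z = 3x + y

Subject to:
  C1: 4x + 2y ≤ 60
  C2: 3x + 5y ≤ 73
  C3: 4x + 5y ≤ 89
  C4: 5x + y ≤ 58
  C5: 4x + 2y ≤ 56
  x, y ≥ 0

Feasible with a bounded optimal solution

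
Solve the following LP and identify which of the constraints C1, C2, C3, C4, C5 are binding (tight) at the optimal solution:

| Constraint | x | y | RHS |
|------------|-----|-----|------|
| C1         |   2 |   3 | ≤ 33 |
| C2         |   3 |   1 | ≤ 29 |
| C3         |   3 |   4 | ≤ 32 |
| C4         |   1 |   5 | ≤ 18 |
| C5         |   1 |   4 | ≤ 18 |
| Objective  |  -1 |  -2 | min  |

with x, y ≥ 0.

At x = 8, y = 2, compute slack b - a·x for each constraint:
  C1: 33 − 22 = 11  (slack)
  C2: 29 − 26 = 3  (slack)
  C3: 32 − 32 = 0  (binding)
  C4: 18 − 18 = 0  (binding)
  C5: 18 − 16 = 2  (slack)

Optimal: x = 8, y = 2
Binding: C3, C4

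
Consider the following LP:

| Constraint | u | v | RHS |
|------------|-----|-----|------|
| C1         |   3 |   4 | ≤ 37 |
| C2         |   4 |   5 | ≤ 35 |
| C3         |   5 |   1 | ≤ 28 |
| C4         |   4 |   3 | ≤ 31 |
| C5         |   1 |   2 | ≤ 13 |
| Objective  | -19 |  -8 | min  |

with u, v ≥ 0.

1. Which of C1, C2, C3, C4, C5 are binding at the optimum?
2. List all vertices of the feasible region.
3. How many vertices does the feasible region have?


1. C2, C3
2. (0, 0), (5.6, 0), (5, 3), (1.667, 5.667), (0, 6.5)
3. 5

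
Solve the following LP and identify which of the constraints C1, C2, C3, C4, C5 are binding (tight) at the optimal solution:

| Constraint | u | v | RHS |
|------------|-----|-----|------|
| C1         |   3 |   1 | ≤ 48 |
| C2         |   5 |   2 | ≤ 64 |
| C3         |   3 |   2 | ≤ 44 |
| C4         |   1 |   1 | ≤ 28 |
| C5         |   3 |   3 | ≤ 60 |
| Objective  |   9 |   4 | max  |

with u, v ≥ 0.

At u = 10, v = 7, compute slack b - a·x for each constraint:
  C1: 48 − 37 = 11  (slack)
  C2: 64 − 64 = 0  (binding)
  C3: 44 − 44 = 0  (binding)
  C4: 28 − 17 = 11  (slack)
  C5: 60 − 51 = 9  (slack)

Optimal: u = 10, v = 7
Binding: C2, C3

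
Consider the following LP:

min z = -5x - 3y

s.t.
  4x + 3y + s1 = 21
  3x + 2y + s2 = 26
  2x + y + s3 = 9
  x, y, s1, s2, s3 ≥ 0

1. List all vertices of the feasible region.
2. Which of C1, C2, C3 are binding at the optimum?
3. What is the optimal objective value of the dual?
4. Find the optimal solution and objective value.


1. (0, 0), (4.5, 0), (3, 3), (0, 7)
2. C1, C3
3. -24
4. x = 3, y = 3, z = -24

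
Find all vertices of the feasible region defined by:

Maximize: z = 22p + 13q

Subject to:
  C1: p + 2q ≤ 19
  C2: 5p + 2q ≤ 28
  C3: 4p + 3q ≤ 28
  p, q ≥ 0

(0, 0), (5.6, 0), (4, 4), (0, 9.333)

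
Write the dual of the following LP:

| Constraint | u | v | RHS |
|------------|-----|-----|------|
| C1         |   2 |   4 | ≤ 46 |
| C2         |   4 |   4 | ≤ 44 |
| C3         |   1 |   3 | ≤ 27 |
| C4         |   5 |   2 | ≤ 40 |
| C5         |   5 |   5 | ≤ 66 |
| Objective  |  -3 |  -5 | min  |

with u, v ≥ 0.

Primal min cᵀx s.t. Ax ≤ b, x ≥ 0  →  Dual max −bᵀy s.t. Aᵀy ≥ −c, y ≥ 0.

Maximize: z = -46y1 - 44y2 - 27y3 - 40y4 - 66y5

Subject to:
  2y1 + 4y2 + y3 + 5y4 + 5y5 ≥ 3
  4y1 + 4y2 + 3y3 + 2y4 + 5y5 ≥ 5
  y1, y2, y3, y4, y5 ≥ 0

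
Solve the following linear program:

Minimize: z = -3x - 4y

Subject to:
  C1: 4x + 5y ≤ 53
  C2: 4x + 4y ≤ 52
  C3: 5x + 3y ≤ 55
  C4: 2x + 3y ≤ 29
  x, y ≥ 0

Evaluate the objective at each vertex of the feasible region:
  z(0, 0) = 0
  z(11, 0) = -33
  z(8.923, 3.462) = -40.62
  z(7, 5) = -41  ←
  z(0, 9.667) = -38.67
The minimum is at x = 7, y = 5.

x = 7, y = 5, z = -41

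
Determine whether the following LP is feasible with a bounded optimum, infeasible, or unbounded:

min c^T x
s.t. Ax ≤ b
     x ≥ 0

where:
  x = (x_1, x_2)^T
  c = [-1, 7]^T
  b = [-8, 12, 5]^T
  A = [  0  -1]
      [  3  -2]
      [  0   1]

Infeasible (no feasible solution exists)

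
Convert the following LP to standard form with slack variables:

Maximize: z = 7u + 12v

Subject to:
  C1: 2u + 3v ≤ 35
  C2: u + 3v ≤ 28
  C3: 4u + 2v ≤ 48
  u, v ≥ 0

max z = 7u + 12v

s.t.
  2u + 3v + s1 = 35
  u + 3v + s2 = 28
  4u + 2v + s3 = 48
  u, v, s1, s2, s3 ≥ 0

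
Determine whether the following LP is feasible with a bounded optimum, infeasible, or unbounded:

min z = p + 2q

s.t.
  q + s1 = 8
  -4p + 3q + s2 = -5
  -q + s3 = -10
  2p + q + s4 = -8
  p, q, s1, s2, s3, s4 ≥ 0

Infeasible (no feasible solution exists)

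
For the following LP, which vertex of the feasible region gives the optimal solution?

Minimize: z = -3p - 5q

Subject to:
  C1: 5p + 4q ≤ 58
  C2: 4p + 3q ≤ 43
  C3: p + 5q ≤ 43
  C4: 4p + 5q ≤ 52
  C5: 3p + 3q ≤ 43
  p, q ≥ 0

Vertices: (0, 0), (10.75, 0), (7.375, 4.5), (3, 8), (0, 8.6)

Evaluate the objective at each vertex of the feasible region:
  z(0, 0) = 0
  z(10.75, 0) = -32.25
  z(7.375, 4.5) = -44.62
  z(3, 8) = -49  ←
  z(0, 8.6) = -43
The minimum is at p = 3, q = 8.

(3, 8)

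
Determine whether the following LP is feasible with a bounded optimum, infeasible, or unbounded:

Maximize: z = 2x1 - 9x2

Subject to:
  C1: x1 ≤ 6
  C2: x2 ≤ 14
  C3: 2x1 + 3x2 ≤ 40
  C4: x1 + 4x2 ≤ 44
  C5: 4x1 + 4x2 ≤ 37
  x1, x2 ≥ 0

Feasible with a bounded optimal solution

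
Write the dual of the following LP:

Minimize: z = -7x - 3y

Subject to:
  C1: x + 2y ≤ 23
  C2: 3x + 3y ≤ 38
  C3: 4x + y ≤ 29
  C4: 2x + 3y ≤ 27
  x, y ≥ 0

Primal min cᵀx s.t. Ax ≤ b, x ≥ 0  →  Dual max −bᵀy s.t. Aᵀy ≥ −c, y ≥ 0.

Maximize: z = -23y1 - 38y2 - 29y3 - 27y4

Subject to:
  y1 + 3y2 + 4y3 + 2y4 ≥ 7
  2y1 + 3y2 + y3 + 3y4 ≥ 3
  y1, y2, y3, y4 ≥ 0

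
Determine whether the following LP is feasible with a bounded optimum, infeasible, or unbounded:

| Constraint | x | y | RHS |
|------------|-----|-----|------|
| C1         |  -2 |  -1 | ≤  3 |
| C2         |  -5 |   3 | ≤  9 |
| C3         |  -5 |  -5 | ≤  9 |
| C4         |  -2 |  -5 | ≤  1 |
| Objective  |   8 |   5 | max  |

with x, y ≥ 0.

Unbounded (objective can increase without bound)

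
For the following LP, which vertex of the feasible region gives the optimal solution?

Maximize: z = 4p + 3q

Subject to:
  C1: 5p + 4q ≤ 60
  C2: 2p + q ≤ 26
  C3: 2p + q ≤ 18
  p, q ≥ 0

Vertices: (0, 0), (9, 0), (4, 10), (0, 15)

Evaluate the objective at each vertex of the feasible region:
  z(0, 0) = 0
  z(9, 0) = 36
  z(4, 10) = 46  ←
  z(0, 15) = 45
The maximum is at p = 4, q = 10.

(4, 10)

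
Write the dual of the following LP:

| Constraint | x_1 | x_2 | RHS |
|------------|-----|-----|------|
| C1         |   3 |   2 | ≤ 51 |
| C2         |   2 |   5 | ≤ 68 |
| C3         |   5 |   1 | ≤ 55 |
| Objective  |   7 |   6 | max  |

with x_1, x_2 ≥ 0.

Primal max cᵀx s.t. Ax ≤ b, x ≥ 0  →  Dual min bᵀy s.t. Aᵀy ≥ c, y ≥ 0.

Minimize: z = 51y1 + 68y2 + 55y3

Subject to:
  3y1 + 2y2 + 5y3 ≥ 7
  2y1 + 5y2 + y3 ≥ 6
  y1, y2, y3 ≥ 0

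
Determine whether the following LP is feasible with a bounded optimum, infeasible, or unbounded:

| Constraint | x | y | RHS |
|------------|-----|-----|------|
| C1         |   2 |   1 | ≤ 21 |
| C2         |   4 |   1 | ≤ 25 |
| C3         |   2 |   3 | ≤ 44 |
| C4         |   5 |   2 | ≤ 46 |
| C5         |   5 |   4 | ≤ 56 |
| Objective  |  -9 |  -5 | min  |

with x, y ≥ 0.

Feasible with a bounded optimal solution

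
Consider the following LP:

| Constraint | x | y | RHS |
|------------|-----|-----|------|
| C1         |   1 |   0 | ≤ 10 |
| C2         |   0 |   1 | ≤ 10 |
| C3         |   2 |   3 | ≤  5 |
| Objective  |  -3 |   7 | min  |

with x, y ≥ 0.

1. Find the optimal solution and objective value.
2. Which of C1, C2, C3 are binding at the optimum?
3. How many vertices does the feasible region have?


1. x = 2.5, y = 0, z = -7.5
2. C3
3. 3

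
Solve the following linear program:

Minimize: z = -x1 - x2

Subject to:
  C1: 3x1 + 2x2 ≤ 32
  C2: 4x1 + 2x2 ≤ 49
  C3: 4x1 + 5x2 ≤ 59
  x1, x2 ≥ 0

Evaluate the objective at each vertex of the feasible region:
  z(0, 0) = 0
  z(10.67, 0) = -10.67
  z(6, 7) = -13  ←
  z(0, 11.8) = -11.8
The minimum is at x1 = 6, x2 = 7.

x1 = 6, x2 = 7, z = -13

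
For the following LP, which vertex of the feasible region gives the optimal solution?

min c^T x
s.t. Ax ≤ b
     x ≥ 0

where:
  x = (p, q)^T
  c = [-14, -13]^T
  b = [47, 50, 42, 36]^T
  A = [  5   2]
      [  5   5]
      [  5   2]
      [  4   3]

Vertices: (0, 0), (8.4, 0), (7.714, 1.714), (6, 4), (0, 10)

Evaluate the objective at each vertex of the feasible region:
  z(0, 0) = 0
  z(8.4, 0) = -117.6
  z(7.714, 1.714) = -130.3
  z(6, 4) = -136  ←
  z(0, 10) = -130
The minimum is at p = 6, q = 4.

(6, 4)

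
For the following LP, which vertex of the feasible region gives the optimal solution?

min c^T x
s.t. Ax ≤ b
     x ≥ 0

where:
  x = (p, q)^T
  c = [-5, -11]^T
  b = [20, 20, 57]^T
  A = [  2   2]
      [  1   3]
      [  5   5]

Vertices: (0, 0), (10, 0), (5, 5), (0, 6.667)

Evaluate the objective at each vertex of the feasible region:
  z(0, 0) = 0
  z(10, 0) = -50
  z(5, 5) = -80  ←
  z(0, 6.667) = -73.33
The minimum is at p = 5, q = 5.

(5, 5)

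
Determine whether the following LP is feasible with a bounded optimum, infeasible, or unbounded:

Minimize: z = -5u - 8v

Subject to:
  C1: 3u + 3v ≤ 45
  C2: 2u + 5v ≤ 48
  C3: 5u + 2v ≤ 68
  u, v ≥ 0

Feasible with a bounded optimal solution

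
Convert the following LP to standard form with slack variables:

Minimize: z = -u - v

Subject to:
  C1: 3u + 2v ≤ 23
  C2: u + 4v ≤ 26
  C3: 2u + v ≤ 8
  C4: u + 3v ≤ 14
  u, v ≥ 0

min z = -u - v

s.t.
  3u + 2v + s1 = 23
  u + 4v + s2 = 26
  2u + v + s3 = 8
  u + 3v + s4 = 14
  u, v, s1, s2, s3, s4 ≥ 0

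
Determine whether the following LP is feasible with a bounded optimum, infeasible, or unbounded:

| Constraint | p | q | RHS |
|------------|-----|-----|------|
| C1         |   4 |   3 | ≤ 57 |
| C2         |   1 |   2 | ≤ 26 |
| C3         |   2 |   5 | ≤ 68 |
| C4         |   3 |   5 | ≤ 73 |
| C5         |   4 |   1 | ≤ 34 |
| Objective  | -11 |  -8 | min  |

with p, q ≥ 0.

Feasible with a bounded optimal solution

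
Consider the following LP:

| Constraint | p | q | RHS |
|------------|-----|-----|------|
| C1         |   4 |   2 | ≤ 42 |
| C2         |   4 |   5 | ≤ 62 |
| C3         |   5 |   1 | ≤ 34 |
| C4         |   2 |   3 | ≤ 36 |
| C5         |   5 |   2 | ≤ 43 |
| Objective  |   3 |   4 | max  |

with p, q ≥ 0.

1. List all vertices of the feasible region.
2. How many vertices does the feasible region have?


1. (0, 0), (6.8, 0), (5.143, 8.286), (3, 10), (0, 12)
2. 5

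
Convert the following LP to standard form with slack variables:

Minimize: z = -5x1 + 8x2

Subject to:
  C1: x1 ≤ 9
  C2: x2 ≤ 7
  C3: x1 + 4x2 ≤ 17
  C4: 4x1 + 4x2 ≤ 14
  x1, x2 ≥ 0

min z = -5x1 + 8x2

s.t.
  x1 + s1 = 9
  x2 + s2 = 7
  x1 + 4x2 + s3 = 17
  4x1 + 4x2 + s4 = 14
  x1, x2, s1, s2, s3, s4 ≥ 0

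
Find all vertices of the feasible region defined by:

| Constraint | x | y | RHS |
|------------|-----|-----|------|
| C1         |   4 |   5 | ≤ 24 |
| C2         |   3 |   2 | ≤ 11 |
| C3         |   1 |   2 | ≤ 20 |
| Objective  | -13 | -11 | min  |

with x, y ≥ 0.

(0, 0), (3.667, 0), (1, 4), (0, 4.8)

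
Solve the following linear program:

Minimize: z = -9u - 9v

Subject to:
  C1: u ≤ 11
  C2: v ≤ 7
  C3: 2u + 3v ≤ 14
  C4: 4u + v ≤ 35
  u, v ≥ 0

Evaluate the objective at each vertex of the feasible region:
  z(0, 0) = 0
  z(7, 0) = -63  ←
  z(0, 4.667) = -42
The minimum is at u = 7, v = 0.

u = 7, v = 0, z = -63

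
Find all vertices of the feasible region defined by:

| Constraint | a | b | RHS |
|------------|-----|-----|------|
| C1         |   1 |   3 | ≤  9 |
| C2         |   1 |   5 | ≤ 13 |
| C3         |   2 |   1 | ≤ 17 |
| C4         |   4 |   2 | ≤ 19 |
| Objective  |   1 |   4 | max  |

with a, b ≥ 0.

(0, 0), (4.75, 0), (3.9, 1.7), (3, 2), (0, 2.6)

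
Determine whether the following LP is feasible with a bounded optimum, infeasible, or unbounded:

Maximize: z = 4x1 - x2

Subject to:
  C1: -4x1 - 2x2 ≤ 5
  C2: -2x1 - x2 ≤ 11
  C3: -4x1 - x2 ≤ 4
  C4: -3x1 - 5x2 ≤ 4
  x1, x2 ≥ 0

Unbounded (objective can increase without bound)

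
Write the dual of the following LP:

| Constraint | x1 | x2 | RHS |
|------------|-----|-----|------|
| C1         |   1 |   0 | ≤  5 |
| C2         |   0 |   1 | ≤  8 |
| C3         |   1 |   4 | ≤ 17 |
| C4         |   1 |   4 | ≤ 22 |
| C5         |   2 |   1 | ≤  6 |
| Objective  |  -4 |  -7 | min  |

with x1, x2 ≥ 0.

Primal min cᵀx s.t. Ax ≤ b, x ≥ 0  →  Dual max −bᵀy s.t. Aᵀy ≥ −c, y ≥ 0.

Maximize: z = -5y1 - 8y2 - 17y3 - 22y4 - 6y5

Subject to:
  y1 + y3 + y4 + 2y5 ≥ 4
  y2 + 4y3 + 4y4 + y5 ≥ 7
  y1, y2, y3, y4, y5 ≥ 0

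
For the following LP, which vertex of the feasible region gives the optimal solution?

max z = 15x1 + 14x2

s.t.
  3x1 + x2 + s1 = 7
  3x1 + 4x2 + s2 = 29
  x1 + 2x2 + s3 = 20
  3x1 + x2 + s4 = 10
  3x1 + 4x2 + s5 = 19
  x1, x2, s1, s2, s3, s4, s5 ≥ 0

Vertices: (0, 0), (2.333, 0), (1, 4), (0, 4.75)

Evaluate the objective at each vertex of the feasible region:
  z(0, 0) = 0
  z(2.333, 0) = 35
  z(1, 4) = 71  ←
  z(0, 4.75) = 66.5
The maximum is at x1 = 1, x2 = 4.

(1, 4)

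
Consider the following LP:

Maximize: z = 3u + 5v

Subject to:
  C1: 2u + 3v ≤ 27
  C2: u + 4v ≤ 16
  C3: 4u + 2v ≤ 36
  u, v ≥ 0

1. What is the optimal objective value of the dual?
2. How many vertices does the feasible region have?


1. 34
2. 4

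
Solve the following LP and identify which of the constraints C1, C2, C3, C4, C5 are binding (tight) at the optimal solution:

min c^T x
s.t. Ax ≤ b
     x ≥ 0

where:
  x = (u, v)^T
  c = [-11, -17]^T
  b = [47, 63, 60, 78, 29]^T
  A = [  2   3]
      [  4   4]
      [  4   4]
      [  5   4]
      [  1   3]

At u = 8, v = 7, compute slack b - a·x for each constraint:
  C1: 47 − 37 = 10  (slack)
  C2: 63 − 60 = 3  (slack)
  C3: 60 − 60 = 0  (binding)
  C4: 78 − 68 = 10  (slack)
  C5: 29 − 29 = 0  (binding)

Optimal: u = 8, v = 7
Binding: C3, C5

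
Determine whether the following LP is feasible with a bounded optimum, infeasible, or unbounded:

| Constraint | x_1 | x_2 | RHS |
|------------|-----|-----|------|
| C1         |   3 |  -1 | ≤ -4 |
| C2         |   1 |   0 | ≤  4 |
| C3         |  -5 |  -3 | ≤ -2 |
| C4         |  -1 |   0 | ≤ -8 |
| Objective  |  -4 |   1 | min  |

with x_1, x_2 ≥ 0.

Infeasible (no feasible solution exists)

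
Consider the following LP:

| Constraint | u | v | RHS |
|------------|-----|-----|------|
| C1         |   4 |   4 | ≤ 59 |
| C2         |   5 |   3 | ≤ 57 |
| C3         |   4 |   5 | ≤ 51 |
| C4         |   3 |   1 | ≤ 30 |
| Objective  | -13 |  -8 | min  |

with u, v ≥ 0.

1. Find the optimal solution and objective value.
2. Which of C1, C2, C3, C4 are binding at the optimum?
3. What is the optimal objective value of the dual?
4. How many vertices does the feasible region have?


1. u = 9, v = 3, z = -141
2. C3, C4
3. -141
4. 4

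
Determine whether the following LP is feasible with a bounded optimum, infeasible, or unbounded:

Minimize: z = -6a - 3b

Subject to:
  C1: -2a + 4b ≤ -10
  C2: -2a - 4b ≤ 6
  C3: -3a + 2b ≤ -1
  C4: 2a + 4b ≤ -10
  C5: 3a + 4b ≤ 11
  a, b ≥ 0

Infeasible (no feasible solution exists)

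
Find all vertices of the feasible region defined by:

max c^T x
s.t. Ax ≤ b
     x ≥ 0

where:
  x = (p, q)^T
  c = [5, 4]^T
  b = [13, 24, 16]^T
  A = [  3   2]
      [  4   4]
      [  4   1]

(0, 0), (4, 0), (3.8, 0.8), (1, 5), (0, 6)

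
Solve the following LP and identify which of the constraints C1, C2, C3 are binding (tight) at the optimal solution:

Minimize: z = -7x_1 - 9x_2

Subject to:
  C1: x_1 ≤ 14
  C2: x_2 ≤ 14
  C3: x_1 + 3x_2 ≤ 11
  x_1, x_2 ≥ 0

At x_1 = 11, x_2 = 0, compute slack b - a·x for each constraint:
  C1: 14 − 11 = 3  (slack)
  C2: 14 − 0 = 14  (slack)
  C3: 11 − 11 = 0  (binding)

Optimal: x_1 = 11, x_2 = 0
Binding: C3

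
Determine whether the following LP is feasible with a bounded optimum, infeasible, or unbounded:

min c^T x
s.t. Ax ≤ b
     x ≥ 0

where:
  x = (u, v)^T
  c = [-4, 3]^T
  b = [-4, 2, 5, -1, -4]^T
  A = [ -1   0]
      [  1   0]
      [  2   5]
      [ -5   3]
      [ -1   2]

Infeasible (no feasible solution exists)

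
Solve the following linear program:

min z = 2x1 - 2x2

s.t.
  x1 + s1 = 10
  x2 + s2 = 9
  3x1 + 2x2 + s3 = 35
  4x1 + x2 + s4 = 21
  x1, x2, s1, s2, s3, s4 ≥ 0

Evaluate the objective at each vertex of the feasible region:
  z(0, 0) = 0
  z(5.25, 0) = 10.5
  z(3, 9) = -12
  z(0, 9) = -18  ←
The minimum is at x1 = 0, x2 = 9.

x1 = 0, x2 = 9, z = -18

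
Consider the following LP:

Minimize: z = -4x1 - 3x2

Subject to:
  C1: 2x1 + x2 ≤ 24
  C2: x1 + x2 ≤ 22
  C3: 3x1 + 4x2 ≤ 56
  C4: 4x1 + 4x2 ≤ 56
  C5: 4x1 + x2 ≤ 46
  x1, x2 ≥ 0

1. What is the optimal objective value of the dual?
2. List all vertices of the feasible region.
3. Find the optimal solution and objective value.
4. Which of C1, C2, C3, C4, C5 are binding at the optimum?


1. -52
2. (0, 0), (11.5, 0), (11, 2), (10, 4), (0, 14)
3. x1 = 10, x2 = 4, z = -52
4. C1, C4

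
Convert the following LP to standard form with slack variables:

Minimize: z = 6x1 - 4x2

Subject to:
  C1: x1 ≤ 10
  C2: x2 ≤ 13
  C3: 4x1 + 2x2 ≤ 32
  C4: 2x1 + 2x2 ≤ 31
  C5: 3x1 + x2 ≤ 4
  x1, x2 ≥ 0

min z = 6x1 - 4x2

s.t.
  x1 + s1 = 10
  x2 + s2 = 13
  4x1 + 2x2 + s3 = 32
  2x1 + 2x2 + s4 = 31
  3x1 + x2 + s5 = 4
  x1, x2, s1, s2, s3, s4, s5 ≥ 0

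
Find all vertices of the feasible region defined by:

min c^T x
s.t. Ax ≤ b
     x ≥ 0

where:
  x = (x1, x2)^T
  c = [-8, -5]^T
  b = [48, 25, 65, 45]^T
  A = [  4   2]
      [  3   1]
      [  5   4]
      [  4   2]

(0, 0), (8.333, 0), (5, 10), (0, 16.25)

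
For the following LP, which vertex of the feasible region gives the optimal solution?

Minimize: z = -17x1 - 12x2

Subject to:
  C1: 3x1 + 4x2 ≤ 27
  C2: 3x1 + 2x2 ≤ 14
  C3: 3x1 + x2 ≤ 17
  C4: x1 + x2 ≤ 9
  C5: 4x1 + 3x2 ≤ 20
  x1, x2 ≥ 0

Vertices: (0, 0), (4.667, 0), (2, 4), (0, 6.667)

Evaluate the objective at each vertex of the feasible region:
  z(0, 0) = 0
  z(4.667, 0) = -79.33
  z(2, 4) = -82  ←
  z(0, 6.667) = -80
The minimum is at x1 = 2, x2 = 4.

(2, 4)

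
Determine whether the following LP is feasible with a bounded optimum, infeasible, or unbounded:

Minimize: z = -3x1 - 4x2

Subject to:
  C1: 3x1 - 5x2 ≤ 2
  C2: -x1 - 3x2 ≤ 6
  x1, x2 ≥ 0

Unbounded (objective can decrease without bound)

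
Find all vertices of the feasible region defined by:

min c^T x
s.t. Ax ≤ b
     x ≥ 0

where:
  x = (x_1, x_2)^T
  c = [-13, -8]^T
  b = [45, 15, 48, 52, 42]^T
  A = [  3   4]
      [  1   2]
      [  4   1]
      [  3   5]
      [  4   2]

(0, 0), (10.5, 0), (9, 3), (0, 7.5)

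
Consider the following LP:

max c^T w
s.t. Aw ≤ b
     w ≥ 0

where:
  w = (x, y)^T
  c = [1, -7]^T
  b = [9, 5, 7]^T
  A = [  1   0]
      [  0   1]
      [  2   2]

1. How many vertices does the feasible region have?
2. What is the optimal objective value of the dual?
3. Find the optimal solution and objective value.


1. 3
2. 3.5
3. x = 3.5, y = 0, z = 3.5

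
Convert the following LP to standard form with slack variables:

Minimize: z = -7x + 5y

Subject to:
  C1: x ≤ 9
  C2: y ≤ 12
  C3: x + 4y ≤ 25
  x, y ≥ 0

min z = -7x + 5y

s.t.
  x + s1 = 9
  y + s2 = 12
  x + 4y + s3 = 25
  x, y, s1, s2, s3 ≥ 0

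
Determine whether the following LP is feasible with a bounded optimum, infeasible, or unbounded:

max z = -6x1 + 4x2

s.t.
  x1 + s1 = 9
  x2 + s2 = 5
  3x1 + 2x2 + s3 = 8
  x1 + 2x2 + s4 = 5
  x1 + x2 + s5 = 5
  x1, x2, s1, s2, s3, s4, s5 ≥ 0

Feasible with a bounded optimal solution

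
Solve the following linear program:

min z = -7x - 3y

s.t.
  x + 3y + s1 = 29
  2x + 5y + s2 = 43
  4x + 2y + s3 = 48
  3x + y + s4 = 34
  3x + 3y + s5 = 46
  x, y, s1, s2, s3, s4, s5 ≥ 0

Evaluate the objective at each vertex of the feasible region:
  z(0, 0) = 0
  z(11.33, 0) = -79.33
  z(10, 4) = -82  ←
  z(9.625, 4.75) = -81.62
  z(0, 8.6) = -25.8
The minimum is at x = 10, y = 4.

x = 10, y = 4, z = -82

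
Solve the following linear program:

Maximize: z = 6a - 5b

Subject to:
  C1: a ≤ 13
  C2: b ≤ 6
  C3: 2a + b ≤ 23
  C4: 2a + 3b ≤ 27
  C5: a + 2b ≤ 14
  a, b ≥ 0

Evaluate the objective at each vertex of the feasible region:
  z(0, 0) = 0
  z(11.5, 0) = 69  ←
  z(10.67, 1.667) = 55.67
  z(2, 6) = -18
  z(0, 6) = -30
The maximum is at a = 11.5, b = 0.

a = 11.5, b = 0, z = 69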